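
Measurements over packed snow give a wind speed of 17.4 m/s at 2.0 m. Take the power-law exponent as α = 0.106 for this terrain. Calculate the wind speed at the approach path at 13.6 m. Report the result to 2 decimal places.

21.32 m/s

Power-law profile: V₂ = V₁ · (z₂/z₁)^α
V₂ = 17.4 × (13.6/2.0)^0.106 = 17.4 × (6.8000)^0.106
    = 17.4 × 1.2253 = 21.3204 m/s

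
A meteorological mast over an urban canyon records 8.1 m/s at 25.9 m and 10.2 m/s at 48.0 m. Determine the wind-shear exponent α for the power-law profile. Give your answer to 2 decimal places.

α ≈ 0.37

Power law: V₂/V₁ = (z₂/z₁)^α ⇒ α = ln(V₂/V₁) / ln(z₂/z₁)
α = ln(10.2/8.1) / ln(48.0/25.9) = ln(1.2593) / ln(1.8533)
  = 0.23052 / 0.61696 = 0.37365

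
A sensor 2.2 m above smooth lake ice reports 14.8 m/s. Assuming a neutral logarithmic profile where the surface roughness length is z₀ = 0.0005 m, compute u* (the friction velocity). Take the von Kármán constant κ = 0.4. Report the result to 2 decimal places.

Log law: V(z) = (u*/κ) · ln(z/z₀) ⇒ u* = κ · V / ln(z/z₀)
u* = 0.4 × 14.8 / ln(2.2/0.0005) = 0.4 × 14.8 / 8.3894
   = 5.9200 / 8.3894 = 0.7057 m/s

u* ≈ 0.71 m/s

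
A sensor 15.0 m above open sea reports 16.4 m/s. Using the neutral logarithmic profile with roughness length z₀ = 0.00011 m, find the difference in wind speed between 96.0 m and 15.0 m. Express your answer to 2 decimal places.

Log law: V₂ = V₁ · ln(z₂/z₀)/ln(z₁/z₀) = 16.4 × 13.6794/11.8231 = 18.9749 m/s
ΔV = 18.9749 − 16.4 = 2.5749 m/s

2.57 m/s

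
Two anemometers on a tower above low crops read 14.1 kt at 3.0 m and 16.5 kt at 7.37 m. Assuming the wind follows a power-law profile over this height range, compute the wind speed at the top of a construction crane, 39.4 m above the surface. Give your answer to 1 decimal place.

22.1 kt

First find α: α = ln(V₂/V₁)/ln(z₂/z₁) = ln(16.5/14.1)/ln(7.37/3.0) = 0.15719/0.89881 = 0.1749
Extrapolate from 7.37 m to 39.4 m: V₃ = 16.5 × (39.4/7.37)^0.1749 = 16.5 × 1.3407 = 22.1209 kt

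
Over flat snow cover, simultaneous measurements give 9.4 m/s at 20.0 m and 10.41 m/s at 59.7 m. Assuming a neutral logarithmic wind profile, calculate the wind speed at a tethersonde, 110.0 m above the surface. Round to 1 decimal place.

Log law: V ∝ ln(z/z₀). From the pair, with r = V₁/V₂ = 0.90298,
ln z₀ = (ln z₁ − r·ln z₂)/(1 − r) = (2.9957 − 0.90298×4.0893)/0.09702 = -7.1823 → z₀ = 0.0007599 m
V₃ = V₁ · ln(z₃/z₀)/ln(z₁/z₀) = 9.4 × 11.8828/10.1781 = 10.9744 m/s

11.0 m/s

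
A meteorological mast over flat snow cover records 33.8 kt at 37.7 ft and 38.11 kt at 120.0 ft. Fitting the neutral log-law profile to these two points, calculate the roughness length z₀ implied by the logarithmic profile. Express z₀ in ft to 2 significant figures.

z₀ ≈ 0.0043 ft

Log law: V(z) ∝ ln(z/z₀). With r = V₁/V₂ = 33.8/38.11 = 0.88691,
r · ln(z₂/z₀) = ln(z₁/z₀) ⇒ ln z₀ = (ln z₁ − r·ln z₂)/(1 − r)
ln z₀ = (3.62966 − 0.88691×4.78749) / 0.11309 = -5.4503
z₀ = exp(-5.4503) = 0.004295 ft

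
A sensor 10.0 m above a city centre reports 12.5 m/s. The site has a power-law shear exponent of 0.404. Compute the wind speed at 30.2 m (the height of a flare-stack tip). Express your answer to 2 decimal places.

19.54 m/s

Power-law profile: V₂ = V₁ · (z₂/z₁)^α
V₂ = 12.5 × (30.2/10.0)^0.404 = 12.5 × (3.0200)^0.404
    = 12.5 × 1.5629 = 19.5359 m/s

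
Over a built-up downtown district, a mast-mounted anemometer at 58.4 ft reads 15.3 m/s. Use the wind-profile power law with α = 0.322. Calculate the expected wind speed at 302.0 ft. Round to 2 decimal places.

Power-law profile: V₂ = V₁ · (z₂/z₁)^α
V₂ = 15.3 × (302.0/58.4)^0.322 = 15.3 × (5.1712)^0.322
    = 15.3 × 1.6974 = 25.9698 m/s

25.97 m/s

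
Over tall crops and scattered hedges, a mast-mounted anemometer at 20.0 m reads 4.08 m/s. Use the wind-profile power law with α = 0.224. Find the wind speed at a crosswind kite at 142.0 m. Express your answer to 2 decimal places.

6.33 m/s

Power-law profile: V₂ = V₁ · (z₂/z₁)^α
V₂ = 4.08 × (142.0/20.0)^0.224 = 4.08 × (7.1000)^0.224
    = 4.08 × 1.5513 = 6.3291 m/s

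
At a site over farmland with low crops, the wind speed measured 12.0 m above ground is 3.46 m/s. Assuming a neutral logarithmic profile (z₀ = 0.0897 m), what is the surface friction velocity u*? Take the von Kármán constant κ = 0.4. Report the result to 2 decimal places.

u* ≈ 0.28 m/s

Log law: V(z) = (u*/κ) · ln(z/z₀) ⇒ u* = κ · V / ln(z/z₀)
u* = 0.4 × 3.46 / ln(12.0/0.0897) = 0.4 × 3.46 / 4.8962
   = 1.3840 / 4.8962 = 0.2827 m/s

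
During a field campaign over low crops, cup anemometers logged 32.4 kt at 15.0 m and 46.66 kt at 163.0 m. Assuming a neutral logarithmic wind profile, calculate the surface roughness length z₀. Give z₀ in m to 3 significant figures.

z₀ ≈ 0.0664 m

Log law: V(z) ∝ ln(z/z₀). With r = V₁/V₂ = 32.4/46.66 = 0.69438,
r · ln(z₂/z₀) = ln(z₁/z₀) ⇒ ln z₀ = (ln z₁ − r·ln z₂)/(1 − r)
ln z₀ = (2.70805 − 0.69438×5.09375) / 0.30562 = -2.7125
z₀ = exp(-2.7125) = 0.06637 m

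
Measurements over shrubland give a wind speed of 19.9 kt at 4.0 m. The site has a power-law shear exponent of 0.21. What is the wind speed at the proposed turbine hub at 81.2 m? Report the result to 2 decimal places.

37.45 kt

Power-law profile: V₂ = V₁ · (z₂/z₁)^α
V₂ = 19.9 × (81.2/4.0)^0.21 = 19.9 × (20.3000)^0.21
    = 19.9 × 1.8818 = 37.4479 kt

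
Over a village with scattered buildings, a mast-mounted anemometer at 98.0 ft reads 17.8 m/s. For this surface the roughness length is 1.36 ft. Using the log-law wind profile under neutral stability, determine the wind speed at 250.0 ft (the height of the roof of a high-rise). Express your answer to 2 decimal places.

Log law: V(z) ∝ ln(z/z₀), so V₂/V₁ = ln(z₂/z₀) / ln(z₁/z₀).
ln(250.0/1.36) = 5.2140, ln(98.0/1.36) = 4.2775
V₂ = 17.8 × 5.2140/4.2775 = 17.8 × 1.2189 = 21.6971 m/s

21.70 m/s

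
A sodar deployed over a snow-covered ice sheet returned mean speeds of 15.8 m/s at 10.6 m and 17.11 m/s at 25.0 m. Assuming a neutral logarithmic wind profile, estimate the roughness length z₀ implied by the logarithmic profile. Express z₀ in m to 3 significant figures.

Log law: V(z) ∝ ln(z/z₀). With r = V₁/V₂ = 15.8/17.11 = 0.92344,
r · ln(z₂/z₀) = ln(z₁/z₀) ⇒ ln z₀ = (ln z₁ − r·ln z₂)/(1 − r)
ln z₀ = (2.36085 − 0.92344×3.21888) / 0.07656 = -7.9878
z₀ = exp(-7.9878) = 0.0003396 m

z₀ ≈ 0.000340 m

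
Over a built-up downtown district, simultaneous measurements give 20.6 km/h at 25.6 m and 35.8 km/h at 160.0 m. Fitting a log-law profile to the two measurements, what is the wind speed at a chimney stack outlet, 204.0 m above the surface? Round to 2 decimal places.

37.82 km/h

Log law: V ∝ ln(z/z₀). From the pair, with r = V₁/V₂ = 0.57542,
ln z₀ = (ln z₁ − r·ln z₂)/(1 − r) = (3.2426 − 0.57542×5.0752)/0.42458 = 0.7590 → z₀ = 2.136 m
V₃ = V₁ · ln(z₃/z₀)/ln(z₁/z₀) = 20.6 × 4.5592/2.4836 = 37.8151 km/h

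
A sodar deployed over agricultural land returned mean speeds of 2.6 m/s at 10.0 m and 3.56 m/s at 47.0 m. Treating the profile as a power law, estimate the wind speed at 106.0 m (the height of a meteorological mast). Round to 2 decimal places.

First find α: α = ln(V₂/V₁)/ln(z₂/z₁) = ln(3.56/2.6)/ln(47.0/10.0) = 0.31425/1.54756 = 0.2031
Extrapolate from 47.0 m to 106.0 m: V₃ = 3.56 × (106.0/47.0)^0.2031 = 3.56 × 1.1796 = 4.1993 m/s

4.20 m/s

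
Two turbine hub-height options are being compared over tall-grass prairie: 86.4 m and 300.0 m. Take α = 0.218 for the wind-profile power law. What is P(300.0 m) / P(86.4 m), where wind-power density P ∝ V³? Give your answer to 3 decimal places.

Speed ratio: V_B/V_A = (z_B/z_A)^α = (300.0/86.4)^0.218 = (3.4722)^0.218 = 1.31175
Power-density ratio: P_B/P_A = (V_B/V_A)³ = (1.31175)³ = 2.25713

2.257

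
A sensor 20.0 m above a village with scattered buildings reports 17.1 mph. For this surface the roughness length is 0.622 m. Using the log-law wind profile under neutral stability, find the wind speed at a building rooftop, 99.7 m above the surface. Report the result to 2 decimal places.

Log law: V(z) ∝ ln(z/z₀), so V₂/V₁ = ln(z₂/z₀) / ln(z₁/z₀).
ln(99.7/0.622) = 5.0770, ln(20.0/0.622) = 3.4705
V₂ = 17.1 × 5.0770/3.4705 = 17.1 × 1.4629 = 25.0152 mph

25.02 mph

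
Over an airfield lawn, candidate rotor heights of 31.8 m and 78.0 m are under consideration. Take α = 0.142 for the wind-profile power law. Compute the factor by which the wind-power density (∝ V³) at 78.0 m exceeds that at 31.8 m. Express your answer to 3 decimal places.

1.466

Speed ratio: V_B/V_A = (z_B/z_A)^α = (78.0/31.8)^0.142 = (2.4528)^0.142 = 1.13588
Power-density ratio: P_B/P_A = (V_B/V_A)³ = (1.13588)³ = 1.46554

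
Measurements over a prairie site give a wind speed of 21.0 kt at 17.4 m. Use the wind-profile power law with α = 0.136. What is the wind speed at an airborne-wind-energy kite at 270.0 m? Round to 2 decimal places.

Power-law profile: V₂ = V₁ · (z₂/z₁)^α
V₂ = 21.0 × (270.0/17.4)^0.136 = 21.0 × (15.5172)^0.136
    = 21.0 × 1.4519 = 30.4909 kt

30.49 kt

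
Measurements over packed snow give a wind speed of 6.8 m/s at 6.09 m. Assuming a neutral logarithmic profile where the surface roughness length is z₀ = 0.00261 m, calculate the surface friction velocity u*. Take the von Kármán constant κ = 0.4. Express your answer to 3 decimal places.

u* ≈ 0.351 m/s

Log law: V(z) = (u*/κ) · ln(z/z₀) ⇒ u* = κ · V / ln(z/z₀)
u* = 0.4 × 6.8 / ln(6.09/0.00261) = 0.4 × 6.8 / 7.7551
   = 2.7200 / 7.7551 = 0.3507 m/s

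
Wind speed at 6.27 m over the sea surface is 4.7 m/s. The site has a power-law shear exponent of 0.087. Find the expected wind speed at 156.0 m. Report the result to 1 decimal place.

6.2 m/s

Power-law profile: V₂ = V₁ · (z₂/z₁)^α
V₂ = 4.7 × (156.0/6.27)^0.087 = 4.7 × (24.8804)^0.087
    = 4.7 × 1.3226 = 6.2164 m/s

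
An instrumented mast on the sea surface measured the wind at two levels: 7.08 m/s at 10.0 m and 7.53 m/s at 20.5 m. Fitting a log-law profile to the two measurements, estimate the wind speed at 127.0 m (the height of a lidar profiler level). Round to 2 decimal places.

Log law: V ∝ ln(z/z₀). From the pair, with r = V₁/V₂ = 0.94024,
ln z₀ = (ln z₁ − r·ln z₂)/(1 − r) = (2.3026 − 0.94024×3.0204)/0.05976 = -8.9914 → z₀ = 0.0001245 m
V₃ = V₁ · ln(z₃/z₀)/ln(z₁/z₀) = 7.08 × 13.8356/11.2940 = 8.6733 m/s

8.67 m/s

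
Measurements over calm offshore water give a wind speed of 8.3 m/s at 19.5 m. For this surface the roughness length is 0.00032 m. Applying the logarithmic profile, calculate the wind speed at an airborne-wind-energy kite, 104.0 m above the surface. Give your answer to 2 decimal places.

Log law: V(z) ∝ ln(z/z₀), so V₂/V₁ = ln(z₂/z₀) / ln(z₁/z₀).
ln(104.0/0.00032) = 12.6916, ln(19.5/0.00032) = 11.0176
V₂ = 8.3 × 12.6916/11.0176 = 8.3 × 1.1519 = 9.5611 m/s

9.56 m/s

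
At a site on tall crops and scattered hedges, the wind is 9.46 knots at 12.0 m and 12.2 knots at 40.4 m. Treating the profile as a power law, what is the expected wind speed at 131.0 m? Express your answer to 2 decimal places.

First find α: α = ln(V₂/V₁)/ln(z₂/z₁) = ln(12.2/9.46)/ln(40.4/12.0) = 0.25436/1.21392 = 0.2095
Extrapolate from 40.4 m to 131.0 m: V₃ = 12.2 × (131.0/40.4)^0.2095 = 12.2 × 1.2795 = 15.6103 knots

15.61 knots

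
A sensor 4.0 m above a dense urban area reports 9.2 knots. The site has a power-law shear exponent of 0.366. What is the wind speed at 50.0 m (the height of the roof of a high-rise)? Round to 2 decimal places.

Power-law profile: V₂ = V₁ · (z₂/z₁)^α
V₂ = 9.2 × (50.0/4.0)^0.366 = 9.2 × (12.5000)^0.366
    = 9.2 × 2.5204 = 23.1877 knots

23.19 knots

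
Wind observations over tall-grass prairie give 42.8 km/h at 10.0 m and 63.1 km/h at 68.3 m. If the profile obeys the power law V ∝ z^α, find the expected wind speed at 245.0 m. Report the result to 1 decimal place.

81.7 km/h

First find α: α = ln(V₂/V₁)/ln(z₂/z₁) = ln(63.1/42.8)/ln(68.3/10.0) = 0.38818/1.92132 = 0.2020
Extrapolate from 68.3 m to 245.0 m: V₃ = 63.1 × (245.0/68.3)^0.2020 = 63.1 × 1.2944 = 81.6788 km/h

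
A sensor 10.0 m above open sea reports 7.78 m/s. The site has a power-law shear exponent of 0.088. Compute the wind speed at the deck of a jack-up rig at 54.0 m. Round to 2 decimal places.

9.02 m/s

Power-law profile: V₂ = V₁ · (z₂/z₁)^α
V₂ = 7.78 × (54.0/10.0)^0.088 = 7.78 × (5.4000)^0.088
    = 7.78 × 1.1600 = 9.0246 m/s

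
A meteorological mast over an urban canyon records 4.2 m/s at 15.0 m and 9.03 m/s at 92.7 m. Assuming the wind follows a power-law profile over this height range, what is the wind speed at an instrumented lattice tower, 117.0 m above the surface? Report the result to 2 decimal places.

First find α: α = ln(V₂/V₁)/ln(z₂/z₁) = ln(9.03/4.2)/ln(92.7/15.0) = 0.76547/1.82132 = 0.4203
Extrapolate from 92.7 m to 117.0 m: V₃ = 9.03 × (117.0/92.7)^0.4203 = 9.03 × 1.1028 = 9.9582 m/s

9.96 m/s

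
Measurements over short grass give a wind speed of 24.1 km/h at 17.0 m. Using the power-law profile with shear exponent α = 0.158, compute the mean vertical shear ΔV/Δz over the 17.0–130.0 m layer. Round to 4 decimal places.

0.0808 km/h/m

Power law: V₂ = V₁ · (z₂/z₁)^α = 24.1 × (7.6471)^0.158 = 33.2360 km/h
ΔV/Δz = (33.2360 − 24.1)/(130.0 − 17.0) = 9.1360/113.0000 = 0.08085 km/h/m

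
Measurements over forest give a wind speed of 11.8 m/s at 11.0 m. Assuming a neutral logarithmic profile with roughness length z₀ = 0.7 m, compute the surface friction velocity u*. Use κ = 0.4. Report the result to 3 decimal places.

Log law: V(z) = (u*/κ) · ln(z/z₀) ⇒ u* = κ · V / ln(z/z₀)
u* = 0.4 × 11.8 / ln(11.0/0.7) = 0.4 × 11.8 / 2.7546
   = 4.7200 / 2.7546 = 1.7135 m/s

u* ≈ 1.714 m/s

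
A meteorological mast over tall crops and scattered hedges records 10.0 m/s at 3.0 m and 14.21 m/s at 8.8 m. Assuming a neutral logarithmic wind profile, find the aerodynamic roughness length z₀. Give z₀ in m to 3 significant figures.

Log law: V(z) ∝ ln(z/z₀). With r = V₁/V₂ = 10.0/14.21 = 0.70373,
r · ln(z₂/z₀) = ln(z₁/z₀) ⇒ ln z₀ = (ln z₁ − r·ln z₂)/(1 − r)
ln z₀ = (1.09861 − 0.70373×2.17475) / 0.29627 = -1.4575
z₀ = exp(-1.4575) = 0.2328 m

z₀ ≈ 0.233 m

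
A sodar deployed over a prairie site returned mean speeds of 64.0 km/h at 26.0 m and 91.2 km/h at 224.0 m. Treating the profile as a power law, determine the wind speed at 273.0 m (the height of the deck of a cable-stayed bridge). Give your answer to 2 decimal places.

First find α: α = ln(V₂/V₁)/ln(z₂/z₁) = ln(91.2/64.0)/ln(224.0/26.0) = 0.35417/2.15355 = 0.1645
Extrapolate from 224.0 m to 273.0 m: V₃ = 91.2 × (273.0/224.0)^0.1645 = 91.2 × 1.0331 = 94.2159 km/h

94.22 km/h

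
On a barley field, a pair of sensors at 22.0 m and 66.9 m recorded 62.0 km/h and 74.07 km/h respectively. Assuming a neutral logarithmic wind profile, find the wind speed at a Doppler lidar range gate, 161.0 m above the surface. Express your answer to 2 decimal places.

83.60 km/h

Log law: V ∝ ln(z/z₀). From the pair, with r = V₁/V₂ = 0.83705,
ln z₀ = (ln z₁ − r·ln z₂)/(1 − r) = (3.0910 − 0.83705×4.2032)/0.16295 = -2.6218 → z₀ = 0.07267 m
V₃ = V₁ · ln(z₃/z₀)/ln(z₁/z₀) = 62.0 × 7.7032/5.7128 = 83.6010 km/h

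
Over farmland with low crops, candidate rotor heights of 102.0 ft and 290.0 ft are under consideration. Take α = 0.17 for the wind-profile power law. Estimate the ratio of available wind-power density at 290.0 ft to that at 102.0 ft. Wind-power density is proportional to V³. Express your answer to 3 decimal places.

1.704

Speed ratio: V_B/V_A = (z_B/z_A)^α = (290.0/102.0)^0.17 = (2.8431)^0.17 = 1.19439
Power-density ratio: P_B/P_A = (V_B/V_A)³ = (1.19439)³ = 1.70387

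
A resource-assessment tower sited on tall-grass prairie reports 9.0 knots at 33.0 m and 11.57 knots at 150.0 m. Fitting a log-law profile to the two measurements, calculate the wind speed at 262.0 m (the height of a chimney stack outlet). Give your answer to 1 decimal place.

12.5 knots

Log law: V ∝ ln(z/z₀). From the pair, with r = V₁/V₂ = 0.77787,
ln z₀ = (ln z₁ − r·ln z₂)/(1 − r) = (3.4965 − 0.77787×5.0106)/0.22213 = -1.8059 → z₀ = 0.1643 m
V₃ = V₁ · ln(z₃/z₀)/ln(z₁/z₀) = 9.0 × 7.3742/5.3024 = 12.5166 knots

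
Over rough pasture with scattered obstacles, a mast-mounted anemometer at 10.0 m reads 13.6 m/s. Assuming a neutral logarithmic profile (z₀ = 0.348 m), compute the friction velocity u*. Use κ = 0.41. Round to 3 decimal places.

Log law: V(z) = (u*/κ) · ln(z/z₀) ⇒ u* = κ · V / ln(z/z₀)
u* = 0.41 × 13.6 / ln(10.0/0.348) = 0.41 × 13.6 / 3.3581
   = 5.5760 / 3.3581 = 1.6604 m/s

u* ≈ 1.660 m/s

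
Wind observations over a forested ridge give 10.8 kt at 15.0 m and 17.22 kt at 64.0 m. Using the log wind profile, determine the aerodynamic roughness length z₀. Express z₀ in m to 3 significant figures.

z₀ ≈ 1.31 m

Log law: V(z) ∝ ln(z/z₀). With r = V₁/V₂ = 10.8/17.22 = 0.62718,
r · ln(z₂/z₀) = ln(z₁/z₀) ⇒ ln z₀ = (ln z₁ − r·ln z₂)/(1 − r)
ln z₀ = (2.70805 − 0.62718×4.15888) / 0.37282 = 0.2674
z₀ = exp(0.2674) = 1.307 m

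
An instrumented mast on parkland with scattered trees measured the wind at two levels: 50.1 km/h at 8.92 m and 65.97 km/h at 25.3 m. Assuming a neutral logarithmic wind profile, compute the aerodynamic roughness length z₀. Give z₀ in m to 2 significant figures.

Log law: V(z) ∝ ln(z/z₀). With r = V₁/V₂ = 50.1/65.97 = 0.75944,
r · ln(z₂/z₀) = ln(z₁/z₀) ⇒ ln z₀ = (ln z₁ − r·ln z₂)/(1 − r)
ln z₀ = (2.18830 − 0.75944×3.23080) / 0.24056 = -1.1028
z₀ = exp(-1.1028) = 0.3319 m

z₀ ≈ 0.33 m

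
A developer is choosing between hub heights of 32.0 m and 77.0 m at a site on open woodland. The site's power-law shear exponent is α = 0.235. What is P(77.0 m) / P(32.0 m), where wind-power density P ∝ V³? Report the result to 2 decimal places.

1.86

Speed ratio: V_B/V_A = (z_B/z_A)^α = (77.0/32.0)^0.235 = (2.4062)^0.235 = 1.22918
Power-density ratio: P_B/P_A = (V_B/V_A)³ = (1.22918)³ = 1.85714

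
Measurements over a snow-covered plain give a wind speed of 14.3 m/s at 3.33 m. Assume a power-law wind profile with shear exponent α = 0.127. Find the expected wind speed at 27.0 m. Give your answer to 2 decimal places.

Power-law profile: V₂ = V₁ · (z₂/z₁)^α
V₂ = 14.3 × (27.0/3.33)^0.127 = 14.3 × (8.1081)^0.127
    = 14.3 × 1.3045 = 18.6539 m/s

18.65 m/s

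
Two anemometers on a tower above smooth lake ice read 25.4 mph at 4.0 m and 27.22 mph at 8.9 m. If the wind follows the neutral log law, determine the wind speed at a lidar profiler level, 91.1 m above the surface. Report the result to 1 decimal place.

32.5 mph

Log law: V ∝ ln(z/z₀). From the pair, with r = V₁/V₂ = 0.93314,
ln z₀ = (ln z₁ − r·ln z₂)/(1 − r) = (1.3863 − 0.93314×2.1861)/0.06686 = -9.7751 → z₀ = 0.00005685 m
V₃ = V₁ · ln(z₃/z₀)/ln(z₁/z₀) = 25.4 × 14.2871/11.1614 = 32.5130 mph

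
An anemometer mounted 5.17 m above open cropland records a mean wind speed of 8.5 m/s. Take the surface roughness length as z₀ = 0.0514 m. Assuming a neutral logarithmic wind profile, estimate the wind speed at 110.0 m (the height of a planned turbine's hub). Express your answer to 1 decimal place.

14.1 m/s

Log law: V(z) ∝ ln(z/z₀), so V₂/V₁ = ln(z₂/z₀) / ln(z₁/z₀).
ln(110.0/0.0514) = 7.6686, ln(5.17/0.0514) = 4.6110
V₂ = 8.5 × 7.6686/4.6110 = 8.5 × 1.6631 = 14.1365 m/s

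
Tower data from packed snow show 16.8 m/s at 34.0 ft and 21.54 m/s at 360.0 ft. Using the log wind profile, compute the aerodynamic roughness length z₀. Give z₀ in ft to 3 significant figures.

Log law: V(z) ∝ ln(z/z₀). With r = V₁/V₂ = 16.8/21.54 = 0.77994,
r · ln(z₂/z₀) = ln(z₁/z₀) ⇒ ln z₀ = (ln z₁ − r·ln z₂)/(1 − r)
ln z₀ = (3.52636 − 0.77994×5.88610) / 0.22006 = -4.8373
z₀ = exp(-4.8373) = 0.007929 ft

z₀ ≈ 0.00793 ft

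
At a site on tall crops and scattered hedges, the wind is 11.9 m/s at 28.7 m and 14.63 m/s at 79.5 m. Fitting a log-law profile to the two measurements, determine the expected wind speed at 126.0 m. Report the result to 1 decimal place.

15.9 m/s

Log law: V ∝ ln(z/z₀). From the pair, with r = V₁/V₂ = 0.81340,
ln z₀ = (ln z₁ − r·ln z₂)/(1 − r) = (3.3569 − 0.81340×4.3758)/0.18660 = -1.0843 → z₀ = 0.3381 m
V₃ = V₁ · ln(z₃/z₀)/ln(z₁/z₀) = 11.9 × 5.9206/4.4412 = 15.8640 m/s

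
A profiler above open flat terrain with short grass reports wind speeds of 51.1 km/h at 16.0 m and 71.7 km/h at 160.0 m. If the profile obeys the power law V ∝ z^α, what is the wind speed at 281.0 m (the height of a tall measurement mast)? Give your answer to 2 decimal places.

First find α: α = ln(V₂/V₁)/ln(z₂/z₁) = ln(71.7/51.1)/ln(160.0/16.0) = 0.33871/2.30259 = 0.1471
Extrapolate from 160.0 m to 281.0 m: V₃ = 71.7 × (281.0/160.0)^0.1471 = 71.7 × 1.0864 = 77.8928 km/h

77.89 km/h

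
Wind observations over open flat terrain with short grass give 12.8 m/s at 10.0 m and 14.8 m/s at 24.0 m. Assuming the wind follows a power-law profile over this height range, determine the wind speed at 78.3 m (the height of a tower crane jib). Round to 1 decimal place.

18.0 m/s

First find α: α = ln(V₂/V₁)/ln(z₂/z₁) = ln(14.8/12.8)/ln(24.0/10.0) = 0.14518/0.87547 = 0.1658
Extrapolate from 24.0 m to 78.3 m: V₃ = 14.8 × (78.3/24.0)^0.1658 = 14.8 × 1.2166 = 18.0063 m/s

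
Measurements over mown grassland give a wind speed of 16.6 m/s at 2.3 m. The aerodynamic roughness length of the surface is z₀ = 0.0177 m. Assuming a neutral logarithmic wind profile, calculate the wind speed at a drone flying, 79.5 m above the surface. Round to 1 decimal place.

28.7 m/s

Log law: V(z) ∝ ln(z/z₀), so V₂/V₁ = ln(z₂/z₀) / ln(z₁/z₀).
ln(79.5/0.0177) = 8.4099, ln(2.3/0.0177) = 4.8671
V₂ = 16.6 × 8.4099/4.8671 = 16.6 × 1.7279 = 28.6834 m/s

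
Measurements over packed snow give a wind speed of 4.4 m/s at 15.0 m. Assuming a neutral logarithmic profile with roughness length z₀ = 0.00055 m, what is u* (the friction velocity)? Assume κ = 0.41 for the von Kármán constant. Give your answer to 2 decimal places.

u* ≈ 0.18 m/s

Log law: V(z) = (u*/κ) · ln(z/z₀) ⇒ u* = κ · V / ln(z/z₀)
u* = 0.41 × 4.4 / ln(15.0/0.00055) = 0.41 × 4.4 / 10.2136
   = 1.8040 / 10.2136 = 0.1766 m/s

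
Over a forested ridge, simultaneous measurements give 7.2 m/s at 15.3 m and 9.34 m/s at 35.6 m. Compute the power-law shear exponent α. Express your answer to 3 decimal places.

α ≈ 0.308

Power law: V₂/V₁ = (z₂/z₁)^α ⇒ α = ln(V₂/V₁) / ln(z₂/z₁)
α = ln(9.34/7.2) / ln(35.6/15.3) = ln(1.2972) / ln(2.3268)
  = 0.26023 / 0.84449 = 0.30814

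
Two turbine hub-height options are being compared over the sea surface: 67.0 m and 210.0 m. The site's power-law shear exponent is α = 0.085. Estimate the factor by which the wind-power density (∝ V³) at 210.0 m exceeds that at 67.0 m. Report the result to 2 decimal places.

Speed ratio: V_B/V_A = (z_B/z_A)^α = (210.0/67.0)^0.085 = (3.1343)^0.085 = 1.10198
Power-density ratio: P_B/P_A = (V_B/V_A)³ = (1.10198)³ = 1.33819

1.34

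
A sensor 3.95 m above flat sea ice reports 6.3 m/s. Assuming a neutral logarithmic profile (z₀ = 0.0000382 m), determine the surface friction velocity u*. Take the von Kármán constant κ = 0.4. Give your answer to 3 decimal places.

u* ≈ 0.218 m/s

Log law: V(z) = (u*/κ) · ln(z/z₀) ⇒ u* = κ · V / ln(z/z₀)
u* = 0.4 × 6.3 / ln(3.95/0.0000382) = 0.4 × 6.3 / 11.5464
   = 2.5200 / 11.5464 = 0.2183 m/s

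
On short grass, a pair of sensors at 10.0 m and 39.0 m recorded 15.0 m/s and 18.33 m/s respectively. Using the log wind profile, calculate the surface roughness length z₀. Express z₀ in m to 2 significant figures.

z₀ ≈ 0.022 m

Log law: V(z) ∝ ln(z/z₀). With r = V₁/V₂ = 15.0/18.33 = 0.81833,
r · ln(z₂/z₀) = ln(z₁/z₀) ⇒ ln z₀ = (ln z₁ − r·ln z₂)/(1 − r)
ln z₀ = (2.30259 − 0.81833×3.66356) / 0.18167 = -3.8279
z₀ = exp(-3.8279) = 0.02175 m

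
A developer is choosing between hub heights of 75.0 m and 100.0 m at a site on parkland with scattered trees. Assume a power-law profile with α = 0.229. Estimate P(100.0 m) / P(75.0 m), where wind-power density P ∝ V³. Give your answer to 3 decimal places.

Speed ratio: V_B/V_A = (z_B/z_A)^α = (100.0/75.0)^0.229 = (1.3333)^0.229 = 1.06810
Power-density ratio: P_B/P_A = (V_B/V_A)³ = (1.06810)³ = 1.21852

1.219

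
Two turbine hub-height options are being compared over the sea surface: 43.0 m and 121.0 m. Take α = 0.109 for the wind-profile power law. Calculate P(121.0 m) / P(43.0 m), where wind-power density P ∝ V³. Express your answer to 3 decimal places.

Speed ratio: V_B/V_A = (z_B/z_A)^α = (121.0/43.0)^0.109 = (2.8140)^0.109 = 1.11937
Power-density ratio: P_B/P_A = (V_B/V_A)³ = (1.11937)³ = 1.40258

1.403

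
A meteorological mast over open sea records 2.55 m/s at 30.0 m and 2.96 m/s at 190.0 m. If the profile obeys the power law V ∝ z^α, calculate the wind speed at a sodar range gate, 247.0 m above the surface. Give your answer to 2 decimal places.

First find α: α = ln(V₂/V₁)/ln(z₂/z₁) = ln(2.96/2.55)/ln(190.0/30.0) = 0.14910/1.84583 = 0.0808
Extrapolate from 190.0 m to 247.0 m: V₃ = 2.96 × (247.0/190.0)^0.0808 = 2.96 × 1.0214 = 3.0234 m/s

3.02 m/s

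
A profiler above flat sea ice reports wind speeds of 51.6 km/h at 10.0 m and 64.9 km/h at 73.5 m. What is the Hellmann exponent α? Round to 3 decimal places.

Power law: V₂/V₁ = (z₂/z₁)^α ⇒ α = ln(V₂/V₁) / ln(z₂/z₁)
α = ln(64.9/51.6) / ln(73.5/10.0) = ln(1.2578) / ln(7.3500)
  = 0.22933 / 1.99470 = 0.11497

α ≈ 0.115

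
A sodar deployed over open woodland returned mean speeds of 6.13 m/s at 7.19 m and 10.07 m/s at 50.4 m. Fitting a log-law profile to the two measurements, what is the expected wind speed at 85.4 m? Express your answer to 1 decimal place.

Log law: V ∝ ln(z/z₀). From the pair, with r = V₁/V₂ = 0.60874,
ln z₀ = (ln z₁ − r·ln z₂)/(1 − r) = (1.9727 − 0.60874×3.9200)/0.39126 = -1.0570 → z₀ = 0.3475 m
V₃ = V₁ · ln(z₃/z₀)/ln(z₁/z₀) = 6.13 × 5.5043/3.0297 = 11.1370 m/s

11.1 m/s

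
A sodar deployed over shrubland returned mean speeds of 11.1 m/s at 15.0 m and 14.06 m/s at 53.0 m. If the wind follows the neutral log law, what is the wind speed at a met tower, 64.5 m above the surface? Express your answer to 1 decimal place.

Log law: V ∝ ln(z/z₀). From the pair, with r = V₁/V₂ = 0.78947,
ln z₀ = (ln z₁ − r·ln z₂)/(1 − r) = (2.7081 − 0.78947×3.9703)/0.21053 = -2.0254 → z₀ = 0.1319 m
V₃ = V₁ · ln(z₃/z₀)/ln(z₁/z₀) = 11.1 × 6.1920/4.7334 = 14.5205 m/s

14.5 m/s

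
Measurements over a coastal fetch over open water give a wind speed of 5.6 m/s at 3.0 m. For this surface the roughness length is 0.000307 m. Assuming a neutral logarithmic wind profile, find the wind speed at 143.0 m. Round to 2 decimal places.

7.96 m/s

Log law: V(z) ∝ ln(z/z₀), so V₂/V₁ = ln(z₂/z₀) / ln(z₁/z₀).
ln(143.0/0.000307) = 13.0515, ln(3.0/0.000307) = 9.1873
V₂ = 5.6 × 13.0515/9.1873 = 5.6 × 1.4206 = 7.9554 m/s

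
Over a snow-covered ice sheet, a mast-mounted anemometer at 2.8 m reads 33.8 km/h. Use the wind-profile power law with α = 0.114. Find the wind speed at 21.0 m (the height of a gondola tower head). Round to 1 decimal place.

Power-law profile: V₂ = V₁ · (z₂/z₁)^α
V₂ = 33.8 × (21.0/2.8)^0.114 = 33.8 × (7.5000)^0.114
    = 33.8 × 1.2582 = 42.5279 km/h

42.5 km/h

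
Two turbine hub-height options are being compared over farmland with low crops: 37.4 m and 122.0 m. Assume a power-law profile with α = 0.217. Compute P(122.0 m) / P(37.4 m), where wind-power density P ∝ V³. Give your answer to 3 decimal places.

Speed ratio: V_B/V_A = (z_B/z_A)^α = (122.0/37.4)^0.217 = (3.2620)^0.217 = 1.29249
Power-density ratio: P_B/P_A = (V_B/V_A)³ = (1.29249)³ = 2.15914

2.159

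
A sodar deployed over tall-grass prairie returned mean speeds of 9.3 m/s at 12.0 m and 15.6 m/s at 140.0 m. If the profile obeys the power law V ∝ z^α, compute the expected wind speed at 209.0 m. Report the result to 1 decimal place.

First find α: α = ln(V₂/V₁)/ln(z₂/z₁) = ln(15.6/9.3)/ln(140.0/12.0) = 0.51726/2.45674 = 0.2105
Extrapolate from 140.0 m to 209.0 m: V₃ = 15.6 × (209.0/140.0)^0.2105 = 15.6 × 1.0880 = 16.9732 m/s

17.0 m/s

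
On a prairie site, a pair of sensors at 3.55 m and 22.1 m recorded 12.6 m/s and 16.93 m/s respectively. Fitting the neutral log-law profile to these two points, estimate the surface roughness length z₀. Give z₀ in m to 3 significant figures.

Log law: V(z) ∝ ln(z/z₀). With r = V₁/V₂ = 12.6/16.93 = 0.74424,
r · ln(z₂/z₀) = ln(z₁/z₀) ⇒ ln z₀ = (ln z₁ − r·ln z₂)/(1 − r)
ln z₀ = (1.26695 − 0.74424×3.09558) / 0.25576 = -4.0542
z₀ = exp(-4.0542) = 0.01735 m

z₀ ≈ 0.0173 m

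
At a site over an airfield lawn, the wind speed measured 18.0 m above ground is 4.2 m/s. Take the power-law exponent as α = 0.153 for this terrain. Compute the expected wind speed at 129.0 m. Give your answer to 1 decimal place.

5.7 m/s

Power-law profile: V₂ = V₁ · (z₂/z₁)^α
V₂ = 4.2 × (129.0/18.0)^0.153 = 4.2 × (7.1667)^0.153
    = 4.2 × 1.3516 = 5.6769 m/s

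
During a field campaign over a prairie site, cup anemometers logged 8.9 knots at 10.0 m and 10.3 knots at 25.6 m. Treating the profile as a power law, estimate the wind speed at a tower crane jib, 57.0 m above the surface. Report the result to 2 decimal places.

First find α: α = ln(V₂/V₁)/ln(z₂/z₁) = ln(10.3/8.9)/ln(25.6/10.0) = 0.14609/0.94001 = 0.1554
Extrapolate from 25.6 m to 57.0 m: V₃ = 10.3 × (57.0/25.6)^0.1554 = 10.3 × 1.1325 = 11.6645 knots

11.66 knots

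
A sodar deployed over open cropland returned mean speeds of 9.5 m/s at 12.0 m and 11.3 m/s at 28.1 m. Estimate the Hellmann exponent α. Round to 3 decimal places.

Power law: V₂/V₁ = (z₂/z₁)^α ⇒ α = ln(V₂/V₁) / ln(z₂/z₁)
α = ln(11.3/9.5) / ln(28.1/12.0) = ln(1.1895) / ln(2.3417)
  = 0.17351 / 0.85086 = 0.20392

α ≈ 0.204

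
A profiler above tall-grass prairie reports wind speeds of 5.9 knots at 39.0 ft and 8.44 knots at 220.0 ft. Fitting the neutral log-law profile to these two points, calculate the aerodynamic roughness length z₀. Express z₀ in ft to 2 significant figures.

z₀ ≈ 0.70 ft

Log law: V(z) ∝ ln(z/z₀). With r = V₁/V₂ = 5.9/8.44 = 0.69905,
r · ln(z₂/z₀) = ln(z₁/z₀) ⇒ ln z₀ = (ln z₁ − r·ln z₂)/(1 − r)
ln z₀ = (3.66356 − 0.69905×5.39363) / 0.30095 = -0.3551
z₀ = exp(-0.3551) = 0.7011 ft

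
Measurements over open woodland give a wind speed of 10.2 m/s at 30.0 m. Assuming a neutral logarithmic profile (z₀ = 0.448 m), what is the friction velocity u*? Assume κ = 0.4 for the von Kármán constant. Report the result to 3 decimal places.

Log law: V(z) = (u*/κ) · ln(z/z₀) ⇒ u* = κ · V / ln(z/z₀)
u* = 0.4 × 10.2 / ln(30.0/0.448) = 0.4 × 10.2 / 4.2042
   = 4.0800 / 4.2042 = 0.9705 m/s

u* ≈ 0.970 m/s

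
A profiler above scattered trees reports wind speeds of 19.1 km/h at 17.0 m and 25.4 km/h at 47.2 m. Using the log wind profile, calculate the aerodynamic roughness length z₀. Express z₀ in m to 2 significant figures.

Log law: V(z) ∝ ln(z/z₀). With r = V₁/V₂ = 19.1/25.4 = 0.75197,
r · ln(z₂/z₀) = ln(z₁/z₀) ⇒ ln z₀ = (ln z₁ − r·ln z₂)/(1 − r)
ln z₀ = (2.83321 − 0.75197×3.85439) / 0.24803 = -0.2627
z₀ = exp(-0.2627) = 0.7689 m

z₀ ≈ 0.77 m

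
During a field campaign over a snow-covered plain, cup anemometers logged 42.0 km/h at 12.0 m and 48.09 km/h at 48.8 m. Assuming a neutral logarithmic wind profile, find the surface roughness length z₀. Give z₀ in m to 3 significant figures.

z₀ ≈ 0.000754 m

Log law: V(z) ∝ ln(z/z₀). With r = V₁/V₂ = 42.0/48.09 = 0.87336,
r · ln(z₂/z₀) = ln(z₁/z₀) ⇒ ln z₀ = (ln z₁ − r·ln z₂)/(1 − r)
ln z₀ = (2.48491 − 0.87336×3.88773) / 0.12664 = -7.1897
z₀ = exp(-7.1897) = 0.0007543 m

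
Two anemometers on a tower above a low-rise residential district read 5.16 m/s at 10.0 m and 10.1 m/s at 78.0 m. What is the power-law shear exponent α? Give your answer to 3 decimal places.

α ≈ 0.327

Power law: V₂/V₁ = (z₂/z₁)^α ⇒ α = ln(V₂/V₁) / ln(z₂/z₁)
α = ln(10.1/5.16) / ln(78.0/10.0) = ln(1.9574) / ln(7.8000)
  = 0.67160 / 2.05412 = 0.32695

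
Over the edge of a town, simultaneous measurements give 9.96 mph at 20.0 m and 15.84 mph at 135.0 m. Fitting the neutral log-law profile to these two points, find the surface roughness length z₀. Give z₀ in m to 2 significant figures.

Log law: V(z) ∝ ln(z/z₀). With r = V₁/V₂ = 9.96/15.84 = 0.62879,
r · ln(z₂/z₀) = ln(z₁/z₀) ⇒ ln z₀ = (ln z₁ − r·ln z₂)/(1 − r)
ln z₀ = (2.99573 − 0.62879×4.90527) / 0.37121 = -0.2388
z₀ = exp(-0.2388) = 0.7876 m

z₀ ≈ 0.79 m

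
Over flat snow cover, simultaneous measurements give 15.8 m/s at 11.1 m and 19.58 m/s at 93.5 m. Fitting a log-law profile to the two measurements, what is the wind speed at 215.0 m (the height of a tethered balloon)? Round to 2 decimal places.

Log law: V ∝ ln(z/z₀). From the pair, with r = V₁/V₂ = 0.80695,
ln z₀ = (ln z₁ − r·ln z₂)/(1 − r) = (2.4069 − 0.80695×4.5380)/0.19305 = -6.5005 → z₀ = 0.001503 m
V₃ = V₁ · ln(z₃/z₀)/ln(z₁/z₀) = 15.8 × 11.8711/8.9074 = 21.0570 m/s

21.06 m/s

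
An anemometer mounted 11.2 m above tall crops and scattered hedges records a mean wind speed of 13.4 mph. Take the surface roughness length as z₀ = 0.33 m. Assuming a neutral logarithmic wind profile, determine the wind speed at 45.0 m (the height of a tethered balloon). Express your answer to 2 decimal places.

Log law: V(z) ∝ ln(z/z₀), so V₂/V₁ = ln(z₂/z₀) / ln(z₁/z₀).
ln(45.0/0.33) = 4.9153, ln(11.2/0.33) = 3.5246
V₂ = 13.4 × 4.9153/3.5246 = 13.4 × 1.3946 = 18.6875 mph

18.69 mph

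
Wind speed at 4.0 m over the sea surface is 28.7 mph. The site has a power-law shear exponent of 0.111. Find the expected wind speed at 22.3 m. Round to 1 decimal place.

Power-law profile: V₂ = V₁ · (z₂/z₁)^α
V₂ = 28.7 × (22.3/4.0)^0.111 = 28.7 × (5.5750)^0.111
    = 28.7 × 1.2101 = 34.7308 mph

34.7 mph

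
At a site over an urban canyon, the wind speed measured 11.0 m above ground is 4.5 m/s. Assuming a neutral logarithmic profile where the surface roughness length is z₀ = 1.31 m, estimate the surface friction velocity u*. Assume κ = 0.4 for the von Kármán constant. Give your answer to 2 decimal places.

u* ≈ 0.85 m/s

Log law: V(z) = (u*/κ) · ln(z/z₀) ⇒ u* = κ · V / ln(z/z₀)
u* = 0.4 × 4.5 / ln(11.0/1.31) = 0.4 × 4.5 / 2.1279
   = 1.8000 / 2.1279 = 0.8459 m/s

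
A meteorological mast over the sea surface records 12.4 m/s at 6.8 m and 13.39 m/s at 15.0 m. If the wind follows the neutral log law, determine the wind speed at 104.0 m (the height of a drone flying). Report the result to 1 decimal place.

Log law: V ∝ ln(z/z₀). From the pair, with r = V₁/V₂ = 0.92606,
ln z₀ = (ln z₁ − r·ln z₂)/(1 − r) = (1.9169 − 0.92606×2.7081)/0.07394 = -7.9922 → z₀ = 0.0003381 m
V₃ = V₁ · ln(z₃/z₀)/ln(z₁/z₀) = 12.4 × 12.6365/9.9091 = 15.8131 m/s

15.8 m/s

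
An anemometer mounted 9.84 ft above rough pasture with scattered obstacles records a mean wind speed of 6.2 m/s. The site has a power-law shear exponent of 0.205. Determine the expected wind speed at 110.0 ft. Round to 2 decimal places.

10.17 m/s

Power-law profile: V₂ = V₁ · (z₂/z₁)^α
V₂ = 6.2 × (110.0/9.84)^0.205 = 6.2 × (11.1789)^0.205
    = 6.2 × 1.6403 = 10.1698 m/s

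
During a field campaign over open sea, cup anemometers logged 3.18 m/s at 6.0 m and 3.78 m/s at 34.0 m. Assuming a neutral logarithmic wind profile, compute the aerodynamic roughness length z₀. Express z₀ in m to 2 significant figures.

z₀ ≈ 0.00061 m

Log law: V(z) ∝ ln(z/z₀). With r = V₁/V₂ = 3.18/3.78 = 0.84127,
r · ln(z₂/z₀) = ln(z₁/z₀) ⇒ ln z₀ = (ln z₁ − r·ln z₂)/(1 − r)
ln z₀ = (1.79176 − 0.84127×3.52636) / 0.15873 = -7.4016
z₀ = exp(-7.4016) = 0.0006103 m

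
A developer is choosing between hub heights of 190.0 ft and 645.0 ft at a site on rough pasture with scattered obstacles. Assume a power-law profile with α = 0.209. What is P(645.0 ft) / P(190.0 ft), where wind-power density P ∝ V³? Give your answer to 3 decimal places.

2.152

Speed ratio: V_B/V_A = (z_B/z_A)^α = (645.0/190.0)^0.209 = (3.3947)^0.209 = 1.29104
Power-density ratio: P_B/P_A = (V_B/V_A)³ = (1.29104)³ = 2.15187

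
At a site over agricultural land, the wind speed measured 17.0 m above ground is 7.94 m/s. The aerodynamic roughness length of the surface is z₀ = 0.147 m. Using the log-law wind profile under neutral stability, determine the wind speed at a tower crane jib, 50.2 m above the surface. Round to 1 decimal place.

9.7 m/s

Log law: V(z) ∝ ln(z/z₀), so V₂/V₁ = ln(z₂/z₀) / ln(z₁/z₀).
ln(50.2/0.147) = 5.8333, ln(17.0/0.147) = 4.7505
V₂ = 7.94 × 5.8333/4.7505 = 7.94 × 1.2279 = 9.7498 m/s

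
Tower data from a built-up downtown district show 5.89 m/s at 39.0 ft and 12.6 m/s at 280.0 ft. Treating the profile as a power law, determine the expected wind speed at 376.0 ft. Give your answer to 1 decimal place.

First find α: α = ln(V₂/V₁)/ln(z₂/z₁) = ln(12.6/5.89)/ln(280.0/39.0) = 0.76044/1.97123 = 0.3858
Extrapolate from 280.0 ft to 376.0 ft: V₃ = 12.6 × (376.0/280.0)^0.3858 = 12.6 × 1.1204 = 14.1176 m/s

14.1 m/s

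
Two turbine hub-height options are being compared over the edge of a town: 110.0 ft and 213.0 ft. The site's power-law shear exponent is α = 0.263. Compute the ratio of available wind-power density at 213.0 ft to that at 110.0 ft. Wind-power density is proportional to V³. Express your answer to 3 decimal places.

1.684

Speed ratio: V_B/V_A = (z_B/z_A)^α = (213.0/110.0)^0.263 = (1.9364)^0.263 = 1.18981
Power-density ratio: P_B/P_A = (V_B/V_A)³ = (1.18981)³ = 1.68435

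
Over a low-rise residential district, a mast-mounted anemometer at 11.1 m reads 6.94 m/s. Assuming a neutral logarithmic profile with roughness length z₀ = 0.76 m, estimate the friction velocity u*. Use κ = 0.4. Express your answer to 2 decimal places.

Log law: V(z) = (u*/κ) · ln(z/z₀) ⇒ u* = κ · V / ln(z/z₀)
u* = 0.4 × 6.94 / ln(11.1/0.76) = 0.4 × 6.94 / 2.6814
   = 2.7760 / 2.6814 = 1.0353 m/s

u* ≈ 1.04 m/s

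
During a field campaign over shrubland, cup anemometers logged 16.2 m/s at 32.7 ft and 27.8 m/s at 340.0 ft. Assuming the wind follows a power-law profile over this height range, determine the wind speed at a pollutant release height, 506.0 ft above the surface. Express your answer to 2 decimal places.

30.47 m/s

First find α: α = ln(V₂/V₁)/ln(z₂/z₁) = ln(27.8/16.2)/ln(340.0/32.7) = 0.54002/2.34157 = 0.2306
Extrapolate from 340.0 ft to 506.0 ft: V₃ = 27.8 × (506.0/340.0)^0.2306 = 27.8 × 1.0960 = 30.4696 m/s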